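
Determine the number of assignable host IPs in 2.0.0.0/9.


Host bits = 32 - 9 = 23
Total addresses = 2^23 = 8388608
Usable = total - 2 (network and broadcast)
Usable hosts: 8388606


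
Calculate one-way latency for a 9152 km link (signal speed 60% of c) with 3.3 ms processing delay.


Speed = 0.6 * 3e5 km/s = 180000 km/s
Propagation delay = 9152 / 180000 = 0.0508 s = 50.8444 ms
Processing delay = 3.3 ms
Total one-way latency = 54.1444 ms


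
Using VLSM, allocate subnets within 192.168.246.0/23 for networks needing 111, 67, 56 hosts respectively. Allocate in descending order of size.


111 hosts -> /25 (126 usable): 192.168.246.0/25
67 hosts -> /25 (126 usable): 192.168.246.128/25
56 hosts -> /26 (62 usable): 192.168.247.0/26
Allocation: 192.168.246.0/25 (111 hosts, 126 usable); 192.168.246.128/25 (67 hosts, 126 usable); 192.168.247.0/26 (56 hosts, 62 usable)


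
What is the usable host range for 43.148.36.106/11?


Network: 43.128.0.0
Broadcast: 43.159.255.255
First usable = network + 1
Last usable = broadcast - 1
Range: 43.128.0.1 to 43.159.255.254


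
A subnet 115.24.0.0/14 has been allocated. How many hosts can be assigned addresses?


Host bits = 32 - 14 = 18
Total addresses = 2^18 = 262144
Usable = total - 2 (network and broadcast)
Usable hosts: 262142


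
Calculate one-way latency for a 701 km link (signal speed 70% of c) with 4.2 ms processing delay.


Speed = 0.7 * 3e5 km/s = 210000 km/s
Propagation delay = 701 / 210000 = 0.0033 s = 3.3381 ms
Processing delay = 4.2 ms
Total one-way latency = 7.5381 ms


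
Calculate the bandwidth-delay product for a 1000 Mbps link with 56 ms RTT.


BDP = bandwidth * RTT
= 1000 Mbps * 56 ms
= 1000 * 1e6 * 56 / 1000 bits
= 56000000 bits
= 7000000 bytes
= 6835.9375 KB
BDP = 56000000 bits (7000000 bytes)


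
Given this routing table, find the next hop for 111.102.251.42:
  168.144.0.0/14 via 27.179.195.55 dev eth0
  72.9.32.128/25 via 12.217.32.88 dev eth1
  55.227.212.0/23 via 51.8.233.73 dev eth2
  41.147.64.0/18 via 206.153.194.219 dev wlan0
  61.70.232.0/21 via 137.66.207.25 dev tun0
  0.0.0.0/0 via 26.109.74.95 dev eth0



Longest prefix match for 111.102.251.42:
  /14 168.144.0.0: no
  /25 72.9.32.128: no
  /23 55.227.212.0: no
  /18 41.147.64.0: no
  /21 61.70.232.0: no
  /0 0.0.0.0: MATCH
Selected: next-hop 26.109.74.95 via eth0 (matched /0)


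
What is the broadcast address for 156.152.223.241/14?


Network: 156.152.0.0/14
Host bits = 18
Set all host bits to 1:
Broadcast: 156.155.255.255


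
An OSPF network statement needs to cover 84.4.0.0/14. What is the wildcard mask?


Subnet mask: 255.252.0.0
Wildcard = 255.255.255.255 - subnet mask
255 - 255 = 0
255 - 252 = 3
255 - 0 = 255
255 - 0 = 255
Wildcard: 0.3.255.255


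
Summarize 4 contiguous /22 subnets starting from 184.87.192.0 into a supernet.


Original prefix: /22
Number of subnets: 4 = 2^2
New prefix = 22 - 2 = 20
Supernet: 184.87.192.0/20


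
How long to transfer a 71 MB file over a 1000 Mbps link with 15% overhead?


Effective throughput = 1000 * (1 - 15/100) = 850 Mbps
File size in Mb = 71 * 8 = 568 Mb
Time = 568 / 850
Time = 0.6682 seconds


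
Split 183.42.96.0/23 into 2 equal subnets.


New prefix = 23 + 1 = 24
Each subnet has 256 addresses
  183.42.96.0/24
  183.42.97.0/24
Subnets: 183.42.96.0/24, 183.42.97.0/24


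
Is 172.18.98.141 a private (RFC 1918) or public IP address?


RFC 1918 private ranges:
  10.0.0.0/8 (10.0.0.0 - 10.255.255.255)
  172.16.0.0/12 (172.16.0.0 - 172.31.255.255)
  192.168.0.0/16 (192.168.0.0 - 192.168.255.255)
Private (in 172.16.0.0/12)


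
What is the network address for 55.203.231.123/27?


IP:   00110111.11001011.11100111.01111011
Mask: 11111111.11111111.11111111.11100000
AND operation:
Net:  00110111.11001011.11100111.01100000
Network: 55.203.231.96/27


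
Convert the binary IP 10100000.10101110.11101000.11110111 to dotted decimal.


10100000 = 160
10101110 = 174
11101000 = 232
11110111 = 247
IP: 160.174.232.247


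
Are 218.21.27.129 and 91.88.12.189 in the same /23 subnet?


Mask: 255.255.254.0
218.21.27.129 AND mask = 218.21.26.0
91.88.12.189 AND mask = 91.88.12.0
No, different subnets (218.21.26.0 vs 91.88.12.0)


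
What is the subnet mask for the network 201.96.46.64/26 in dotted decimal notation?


/26 means 26 network bits, 6 host bits
Binary: 11111111111111111111111111000000
Mask: 255.255.255.192


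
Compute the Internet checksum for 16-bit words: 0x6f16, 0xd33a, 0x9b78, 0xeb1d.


Sum all words (with carry folding):
+ 0x6f16 = 0x6f16
+ 0xd33a = 0x4251
+ 0x9b78 = 0xddc9
+ 0xeb1d = 0xc8e7
One's complement: ~0xc8e7
Checksum = 0x3718


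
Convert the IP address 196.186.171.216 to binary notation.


196 = 11000100
186 = 10111010
171 = 10101011
216 = 11011000
Binary: 11000100.10111010.10101011.11011000


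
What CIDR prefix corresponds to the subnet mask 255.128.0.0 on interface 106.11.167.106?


Binary: 11111111.10000000.00000000.00000000
Count leading 1s
Prefix: /9


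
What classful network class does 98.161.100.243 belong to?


First octet: 98
Binary: 01100010
0xxxxxxx -> Class A (1-126)
Class A, default mask 255.0.0.0 (/8)


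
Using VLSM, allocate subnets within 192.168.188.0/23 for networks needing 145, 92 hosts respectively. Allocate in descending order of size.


145 hosts -> /24 (254 usable): 192.168.188.0/24
92 hosts -> /25 (126 usable): 192.168.189.0/25
Allocation: 192.168.188.0/24 (145 hosts, 254 usable); 192.168.189.0/25 (92 hosts, 126 usable)


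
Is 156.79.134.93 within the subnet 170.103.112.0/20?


Subnet network: 170.103.112.0
Test IP AND mask: 156.79.128.0
No, 156.79.134.93 is not in 170.103.112.0/20


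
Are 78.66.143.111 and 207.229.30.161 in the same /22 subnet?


Mask: 255.255.252.0
78.66.143.111 AND mask = 78.66.140.0
207.229.30.161 AND mask = 207.229.28.0
No, different subnets (78.66.140.0 vs 207.229.28.0)


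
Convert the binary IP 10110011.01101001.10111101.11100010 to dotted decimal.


10110011 = 179
01101001 = 105
10111101 = 189
11100010 = 226
IP: 179.105.189.226


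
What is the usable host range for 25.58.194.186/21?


Network: 25.58.192.0
Broadcast: 25.58.199.255
First usable = network + 1
Last usable = broadcast - 1
Range: 25.58.192.1 to 25.58.199.254


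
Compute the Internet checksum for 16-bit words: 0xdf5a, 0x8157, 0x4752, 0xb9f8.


Sum all words (with carry folding):
+ 0xdf5a = 0xdf5a
+ 0x8157 = 0x60b2
+ 0x4752 = 0xa804
+ 0xb9f8 = 0x61fd
One's complement: ~0x61fd
Checksum = 0x9e02


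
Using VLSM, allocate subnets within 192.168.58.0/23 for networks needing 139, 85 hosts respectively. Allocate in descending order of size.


139 hosts -> /24 (254 usable): 192.168.58.0/24
85 hosts -> /25 (126 usable): 192.168.59.0/25
Allocation: 192.168.58.0/24 (139 hosts, 254 usable); 192.168.59.0/25 (85 hosts, 126 usable)


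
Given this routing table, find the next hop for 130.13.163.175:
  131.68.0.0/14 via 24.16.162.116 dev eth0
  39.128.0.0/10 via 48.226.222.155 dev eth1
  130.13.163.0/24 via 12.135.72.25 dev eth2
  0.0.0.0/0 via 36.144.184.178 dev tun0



Longest prefix match for 130.13.163.175:
  /14 131.68.0.0: no
  /10 39.128.0.0: no
  /24 130.13.163.0: MATCH
  /0 0.0.0.0: MATCH
Selected: next-hop 12.135.72.25 via eth2 (matched /24)


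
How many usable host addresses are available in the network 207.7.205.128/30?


Host bits = 32 - 30 = 2
Total addresses = 2^2 = 4
Usable = total - 2 (network and broadcast)
Usable hosts: 2


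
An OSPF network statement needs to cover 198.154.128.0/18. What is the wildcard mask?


Subnet mask: 255.255.192.0
Wildcard = 255.255.255.255 - subnet mask
255 - 255 = 0
255 - 255 = 0
255 - 192 = 63
255 - 0 = 255
Wildcard: 0.0.63.255


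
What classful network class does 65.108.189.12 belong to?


First octet: 65
Binary: 01000001
0xxxxxxx -> Class A (1-126)
Class A, default mask 255.0.0.0 (/8)


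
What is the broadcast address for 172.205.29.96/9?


Network: 172.128.0.0/9
Host bits = 23
Set all host bits to 1:
Broadcast: 172.255.255.255


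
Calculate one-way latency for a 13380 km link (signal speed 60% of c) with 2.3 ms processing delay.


Speed = 0.6 * 3e5 km/s = 180000 km/s
Propagation delay = 13380 / 180000 = 0.0743 s = 74.3333 ms
Processing delay = 2.3 ms
Total one-way latency = 76.6333 ms


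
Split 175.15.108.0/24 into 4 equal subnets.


New prefix = 24 + 2 = 26
Each subnet has 64 addresses
  175.15.108.0/26
  175.15.108.64/26
  175.15.108.128/26
  175.15.108.192/26
Subnets: 175.15.108.0/26, 175.15.108.64/26, 175.15.108.128/26, 175.15.108.192/26


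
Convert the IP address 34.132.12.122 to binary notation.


34 = 00100010
132 = 10000100
12 = 00001100
122 = 01111010
Binary: 00100010.10000100.00001100.01111010


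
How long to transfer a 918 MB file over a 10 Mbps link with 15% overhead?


Effective throughput = 10 * (1 - 15/100) = 8.5 Mbps
File size in Mb = 918 * 8 = 7344 Mb
Time = 7344 / 8.5
Time = 864 seconds


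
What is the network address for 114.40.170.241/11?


IP:   01110010.00101000.10101010.11110001
Mask: 11111111.11100000.00000000.00000000
AND operation:
Net:  01110010.00100000.00000000.00000000
Network: 114.32.0.0/11


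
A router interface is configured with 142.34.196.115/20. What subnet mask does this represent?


/20 means 20 network bits, 12 host bits
Binary: 11111111111111111111000000000000
Mask: 255.255.240.0


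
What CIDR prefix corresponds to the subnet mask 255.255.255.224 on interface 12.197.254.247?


Binary: 11111111.11111111.11111111.11100000
Count leading 1s
Prefix: /27


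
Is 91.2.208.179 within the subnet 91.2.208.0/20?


Subnet network: 91.2.208.0
Test IP AND mask: 91.2.208.0
Yes, 91.2.208.179 is in 91.2.208.0/20


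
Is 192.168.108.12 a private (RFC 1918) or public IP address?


RFC 1918 private ranges:
  10.0.0.0/8 (10.0.0.0 - 10.255.255.255)
  172.16.0.0/12 (172.16.0.0 - 172.31.255.255)
  192.168.0.0/16 (192.168.0.0 - 192.168.255.255)
Private (in 192.168.0.0/16)


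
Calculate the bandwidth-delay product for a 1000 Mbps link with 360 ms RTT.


BDP = bandwidth * RTT
= 1000 Mbps * 360 ms
= 1000 * 1e6 * 360 / 1000 bits
= 360000000 bits
= 45000000 bytes
= 43945.3125 KB
BDP = 360000000 bits (45000000 bytes)


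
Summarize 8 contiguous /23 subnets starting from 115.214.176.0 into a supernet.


Original prefix: /23
Number of subnets: 8 = 2^3
New prefix = 23 - 3 = 20
Supernet: 115.214.176.0/20


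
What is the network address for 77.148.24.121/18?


IP:   01001101.10010100.00011000.01111001
Mask: 11111111.11111111.11000000.00000000
AND operation:
Net:  01001101.10010100.00000000.00000000
Network: 77.148.0.0/18


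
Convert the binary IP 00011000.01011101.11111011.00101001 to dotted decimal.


00011000 = 24
01011101 = 93
11111011 = 251
00101001 = 41
IP: 24.93.251.41


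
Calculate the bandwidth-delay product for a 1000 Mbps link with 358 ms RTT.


BDP = bandwidth * RTT
= 1000 Mbps * 358 ms
= 1000 * 1e6 * 358 / 1000 bits
= 358000000 bits
= 44750000 bytes
= 43701.1719 KB
BDP = 358000000 bits (44750000 bytes)


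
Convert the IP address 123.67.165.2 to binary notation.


123 = 01111011
67 = 01000011
165 = 10100101
2 = 00000010
Binary: 01111011.01000011.10100101.00000010


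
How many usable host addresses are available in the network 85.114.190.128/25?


Host bits = 32 - 25 = 7
Total addresses = 2^7 = 128
Usable = total - 2 (network and broadcast)
Usable hosts: 126


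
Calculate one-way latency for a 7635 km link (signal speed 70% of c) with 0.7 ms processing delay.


Speed = 0.7 * 3e5 km/s = 210000 km/s
Propagation delay = 7635 / 210000 = 0.0364 s = 36.3571 ms
Processing delay = 0.7 ms
Total one-way latency = 37.0571 ms


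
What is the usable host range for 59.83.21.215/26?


Network: 59.83.21.192
Broadcast: 59.83.21.255
First usable = network + 1
Last usable = broadcast - 1
Range: 59.83.21.193 to 59.83.21.254


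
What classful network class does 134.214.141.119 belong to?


First octet: 134
Binary: 10000110
10xxxxxx -> Class B (128-191)
Class B, default mask 255.255.0.0 (/16)


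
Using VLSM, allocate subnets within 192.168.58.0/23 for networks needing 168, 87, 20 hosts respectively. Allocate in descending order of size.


168 hosts -> /24 (254 usable): 192.168.58.0/24
87 hosts -> /25 (126 usable): 192.168.59.0/25
20 hosts -> /27 (30 usable): 192.168.59.128/27
Allocation: 192.168.58.0/24 (168 hosts, 254 usable); 192.168.59.0/25 (87 hosts, 126 usable); 192.168.59.128/27 (20 hosts, 30 usable)


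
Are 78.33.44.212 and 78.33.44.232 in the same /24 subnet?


Mask: 255.255.255.0
78.33.44.212 AND mask = 78.33.44.0
78.33.44.232 AND mask = 78.33.44.0
Yes, same subnet (78.33.44.0)


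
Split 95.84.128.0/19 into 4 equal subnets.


New prefix = 19 + 2 = 21
Each subnet has 2048 addresses
  95.84.128.0/21
  95.84.136.0/21
  95.84.144.0/21
  95.84.152.0/21
Subnets: 95.84.128.0/21, 95.84.136.0/21, 95.84.144.0/21, 95.84.152.0/21


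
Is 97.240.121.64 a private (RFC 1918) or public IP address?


RFC 1918 private ranges:
  10.0.0.0/8 (10.0.0.0 - 10.255.255.255)
  172.16.0.0/12 (172.16.0.0 - 172.31.255.255)
  192.168.0.0/16 (192.168.0.0 - 192.168.255.255)
Public (not in any RFC 1918 range)


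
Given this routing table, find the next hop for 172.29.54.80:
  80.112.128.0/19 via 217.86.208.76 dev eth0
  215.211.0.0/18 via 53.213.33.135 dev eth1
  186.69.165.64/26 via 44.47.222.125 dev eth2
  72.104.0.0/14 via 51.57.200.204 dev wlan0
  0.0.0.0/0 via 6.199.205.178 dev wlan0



Longest prefix match for 172.29.54.80:
  /19 80.112.128.0: no
  /18 215.211.0.0: no
  /26 186.69.165.64: no
  /14 72.104.0.0: no
  /0 0.0.0.0: MATCH
Selected: next-hop 6.199.205.178 via wlan0 (matched /0)


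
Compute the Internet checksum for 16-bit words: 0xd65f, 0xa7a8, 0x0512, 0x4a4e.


Sum all words (with carry folding):
+ 0xd65f = 0xd65f
+ 0xa7a8 = 0x7e08
+ 0x0512 = 0x831a
+ 0x4a4e = 0xcd68
One's complement: ~0xcd68
Checksum = 0x3297


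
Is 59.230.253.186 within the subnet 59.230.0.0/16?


Subnet network: 59.230.0.0
Test IP AND mask: 59.230.0.0
Yes, 59.230.253.186 is in 59.230.0.0/16


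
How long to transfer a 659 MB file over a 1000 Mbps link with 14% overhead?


Effective throughput = 1000 * (1 - 14/100) = 860 Mbps
File size in Mb = 659 * 8 = 5272 Mb
Time = 5272 / 860
Time = 6.1302 seconds


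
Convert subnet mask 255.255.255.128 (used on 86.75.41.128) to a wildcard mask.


Subnet mask: 255.255.255.128
Wildcard = 255.255.255.255 - subnet mask
255 - 255 = 0
255 - 255 = 0
255 - 255 = 0
255 - 128 = 127
Wildcard: 0.0.0.127


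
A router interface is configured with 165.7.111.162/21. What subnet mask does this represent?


/21 means 21 network bits, 11 host bits
Binary: 11111111111111111111100000000000
Mask: 255.255.248.0


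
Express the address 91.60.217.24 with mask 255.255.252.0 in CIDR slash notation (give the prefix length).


Binary: 11111111.11111111.11111100.00000000
Count leading 1s
Prefix: /22


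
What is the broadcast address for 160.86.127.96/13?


Network: 160.80.0.0/13
Host bits = 19
Set all host bits to 1:
Broadcast: 160.87.255.255


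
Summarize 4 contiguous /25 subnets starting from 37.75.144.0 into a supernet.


Original prefix: /25
Number of subnets: 4 = 2^2
New prefix = 25 - 2 = 23
Supernet: 37.75.144.0/23


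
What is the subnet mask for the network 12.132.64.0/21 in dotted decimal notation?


/21 means 21 network bits, 11 host bits
Binary: 11111111111111111111100000000000
Mask: 255.255.248.0


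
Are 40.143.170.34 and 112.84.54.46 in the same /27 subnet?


Mask: 255.255.255.224
40.143.170.34 AND mask = 40.143.170.32
112.84.54.46 AND mask = 112.84.54.32
No, different subnets (40.143.170.32 vs 112.84.54.32)


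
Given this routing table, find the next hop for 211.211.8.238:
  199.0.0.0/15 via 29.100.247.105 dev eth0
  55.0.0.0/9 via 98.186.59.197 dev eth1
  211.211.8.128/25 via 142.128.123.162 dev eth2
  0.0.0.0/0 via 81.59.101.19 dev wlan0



Longest prefix match for 211.211.8.238:
  /15 199.0.0.0: no
  /9 55.0.0.0: no
  /25 211.211.8.128: MATCH
  /0 0.0.0.0: MATCH
Selected: next-hop 142.128.123.162 via eth2 (matched /25)


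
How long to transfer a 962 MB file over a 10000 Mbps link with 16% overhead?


Effective throughput = 10000 * (1 - 16/100) = 8400 Mbps
File size in Mb = 962 * 8 = 7696 Mb
Time = 7696 / 8400
Time = 0.9162 seconds


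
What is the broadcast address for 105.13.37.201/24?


Network: 105.13.37.0/24
Host bits = 8
Set all host bits to 1:
Broadcast: 105.13.37.255


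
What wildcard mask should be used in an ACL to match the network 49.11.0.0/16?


Subnet mask: 255.255.0.0
Wildcard = 255.255.255.255 - subnet mask
255 - 255 = 0
255 - 255 = 0
255 - 0 = 255
255 - 0 = 255
Wildcard: 0.0.255.255


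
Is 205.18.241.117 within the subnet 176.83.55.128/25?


Subnet network: 176.83.55.128
Test IP AND mask: 205.18.241.0
No, 205.18.241.117 is not in 176.83.55.128/25


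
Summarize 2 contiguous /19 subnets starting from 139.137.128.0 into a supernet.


Original prefix: /19
Number of subnets: 2 = 2^1
New prefix = 19 - 1 = 18
Supernet: 139.137.128.0/18


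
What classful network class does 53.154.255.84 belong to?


First octet: 53
Binary: 00110101
0xxxxxxx -> Class A (1-126)
Class A, default mask 255.0.0.0 (/8)


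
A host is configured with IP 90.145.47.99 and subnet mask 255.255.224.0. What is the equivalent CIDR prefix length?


Binary: 11111111.11111111.11100000.00000000
Count leading 1s
Prefix: /19


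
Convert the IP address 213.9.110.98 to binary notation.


213 = 11010101
9 = 00001001
110 = 01101110
98 = 01100010
Binary: 11010101.00001001.01101110.01100010


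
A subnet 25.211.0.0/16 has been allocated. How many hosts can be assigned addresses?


Host bits = 32 - 16 = 16
Total addresses = 2^16 = 65536
Usable = total - 2 (network and broadcast)
Usable hosts: 65534


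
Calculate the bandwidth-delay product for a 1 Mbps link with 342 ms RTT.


BDP = bandwidth * RTT
= 1 Mbps * 342 ms
= 1 * 1e6 * 342 / 1000 bits
= 342000 bits
= 42750 bytes
= 41.748 KB
BDP = 342000 bits (42750 bytes)


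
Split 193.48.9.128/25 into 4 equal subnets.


New prefix = 25 + 2 = 27
Each subnet has 32 addresses
  193.48.9.128/27
  193.48.9.160/27
  193.48.9.192/27
  193.48.9.224/27
Subnets: 193.48.9.128/27, 193.48.9.160/27, 193.48.9.192/27, 193.48.9.224/27


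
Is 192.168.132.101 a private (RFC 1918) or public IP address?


RFC 1918 private ranges:
  10.0.0.0/8 (10.0.0.0 - 10.255.255.255)
  172.16.0.0/12 (172.16.0.0 - 172.31.255.255)
  192.168.0.0/16 (192.168.0.0 - 192.168.255.255)
Private (in 192.168.0.0/16)


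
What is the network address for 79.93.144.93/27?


IP:   01001111.01011101.10010000.01011101
Mask: 11111111.11111111.11111111.11100000
AND operation:
Net:  01001111.01011101.10010000.01000000
Network: 79.93.144.64/27


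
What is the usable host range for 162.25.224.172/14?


Network: 162.24.0.0
Broadcast: 162.27.255.255
First usable = network + 1
Last usable = broadcast - 1
Range: 162.24.0.1 to 162.27.255.254


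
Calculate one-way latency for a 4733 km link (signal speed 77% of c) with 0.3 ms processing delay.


Speed = 0.77 * 3e5 km/s = 231000 km/s
Propagation delay = 4733 / 231000 = 0.0205 s = 20.4892 ms
Processing delay = 0.3 ms
Total one-way latency = 20.7892 ms


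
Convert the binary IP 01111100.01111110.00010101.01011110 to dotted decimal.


01111100 = 124
01111110 = 126
00010101 = 21
01011110 = 94
IP: 124.126.21.94


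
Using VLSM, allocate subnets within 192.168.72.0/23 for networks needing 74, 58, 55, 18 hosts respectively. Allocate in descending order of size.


74 hosts -> /25 (126 usable): 192.168.72.0/25
58 hosts -> /26 (62 usable): 192.168.72.128/26
55 hosts -> /26 (62 usable): 192.168.72.192/26
18 hosts -> /27 (30 usable): 192.168.73.0/27
Allocation: 192.168.72.0/25 (74 hosts, 126 usable); 192.168.72.128/26 (58 hosts, 62 usable); 192.168.72.192/26 (55 hosts, 62 usable); 192.168.73.0/27 (18 hosts, 30 usable)


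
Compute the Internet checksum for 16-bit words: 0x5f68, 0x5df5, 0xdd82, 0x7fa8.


Sum all words (with carry folding):
+ 0x5f68 = 0x5f68
+ 0x5df5 = 0xbd5d
+ 0xdd82 = 0x9ae0
+ 0x7fa8 = 0x1a89
One's complement: ~0x1a89
Checksum = 0xe576


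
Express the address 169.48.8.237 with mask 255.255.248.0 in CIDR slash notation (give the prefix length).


Binary: 11111111.11111111.11111000.00000000
Count leading 1s
Prefix: /21


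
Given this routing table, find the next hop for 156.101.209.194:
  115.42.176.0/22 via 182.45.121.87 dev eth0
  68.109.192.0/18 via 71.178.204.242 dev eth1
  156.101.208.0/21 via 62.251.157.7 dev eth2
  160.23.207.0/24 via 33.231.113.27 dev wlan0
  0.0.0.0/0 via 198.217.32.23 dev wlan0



Longest prefix match for 156.101.209.194:
  /22 115.42.176.0: no
  /18 68.109.192.0: no
  /21 156.101.208.0: MATCH
  /24 160.23.207.0: no
  /0 0.0.0.0: MATCH
Selected: next-hop 62.251.157.7 via eth2 (matched /21)


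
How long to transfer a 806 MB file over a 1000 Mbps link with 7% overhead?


Effective throughput = 1000 * (1 - 7/100) = 930.0 Mbps
File size in Mb = 806 * 8 = 6448 Mb
Time = 6448 / 930.0
Time = 6.9333 seconds


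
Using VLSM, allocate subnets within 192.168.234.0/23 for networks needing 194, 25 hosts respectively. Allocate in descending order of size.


194 hosts -> /24 (254 usable): 192.168.234.0/24
25 hosts -> /27 (30 usable): 192.168.235.0/27
Allocation: 192.168.234.0/24 (194 hosts, 254 usable); 192.168.235.0/27 (25 hosts, 30 usable)


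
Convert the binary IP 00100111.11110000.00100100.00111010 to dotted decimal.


00100111 = 39
11110000 = 240
00100100 = 36
00111010 = 58
IP: 39.240.36.58


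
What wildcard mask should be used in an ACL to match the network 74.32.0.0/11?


Subnet mask: 255.224.0.0
Wildcard = 255.255.255.255 - subnet mask
255 - 255 = 0
255 - 224 = 31
255 - 0 = 255
255 - 0 = 255
Wildcard: 0.31.255.255


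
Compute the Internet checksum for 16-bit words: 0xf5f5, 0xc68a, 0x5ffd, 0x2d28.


Sum all words (with carry folding):
+ 0xf5f5 = 0xf5f5
+ 0xc68a = 0xbc80
+ 0x5ffd = 0x1c7e
+ 0x2d28 = 0x49a6
One's complement: ~0x49a6
Checksum = 0xb659


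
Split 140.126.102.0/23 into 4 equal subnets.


New prefix = 23 + 2 = 25
Each subnet has 128 addresses
  140.126.102.0/25
  140.126.102.128/25
  140.126.103.0/25
  140.126.103.128/25
Subnets: 140.126.102.0/25, 140.126.102.128/25, 140.126.103.0/25, 140.126.103.128/25


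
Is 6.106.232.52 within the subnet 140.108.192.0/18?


Subnet network: 140.108.192.0
Test IP AND mask: 6.106.192.0
No, 6.106.232.52 is not in 140.108.192.0/18


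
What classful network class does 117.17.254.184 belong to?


First octet: 117
Binary: 01110101
0xxxxxxx -> Class A (1-126)
Class A, default mask 255.0.0.0 (/8)


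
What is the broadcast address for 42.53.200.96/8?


Network: 42.0.0.0/8
Host bits = 24
Set all host bits to 1:
Broadcast: 42.255.255.255


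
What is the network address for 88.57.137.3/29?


IP:   01011000.00111001.10001001.00000011
Mask: 11111111.11111111.11111111.11111000
AND operation:
Net:  01011000.00111001.10001001.00000000
Network: 88.57.137.0/29


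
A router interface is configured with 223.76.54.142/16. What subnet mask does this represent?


/16 means 16 network bits, 16 host bits
Binary: 11111111111111110000000000000000
Mask: 255.255.0.0


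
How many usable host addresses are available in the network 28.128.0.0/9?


Host bits = 32 - 9 = 23
Total addresses = 2^23 = 8388608
Usable = total - 2 (network and broadcast)
Usable hosts: 8388606


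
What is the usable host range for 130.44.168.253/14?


Network: 130.44.0.0
Broadcast: 130.47.255.255
First usable = network + 1
Last usable = broadcast - 1
Range: 130.44.0.1 to 130.47.255.254


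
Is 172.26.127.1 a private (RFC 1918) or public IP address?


RFC 1918 private ranges:
  10.0.0.0/8 (10.0.0.0 - 10.255.255.255)
  172.16.0.0/12 (172.16.0.0 - 172.31.255.255)
  192.168.0.0/16 (192.168.0.0 - 192.168.255.255)
Private (in 172.16.0.0/12)


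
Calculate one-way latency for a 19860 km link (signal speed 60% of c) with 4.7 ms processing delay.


Speed = 0.6 * 3e5 km/s = 180000 km/s
Propagation delay = 19860 / 180000 = 0.1103 s = 110.3333 ms
Processing delay = 4.7 ms
Total one-way latency = 115.0333 ms


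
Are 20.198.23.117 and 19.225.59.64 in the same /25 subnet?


Mask: 255.255.255.128
20.198.23.117 AND mask = 20.198.23.0
19.225.59.64 AND mask = 19.225.59.0
No, different subnets (20.198.23.0 vs 19.225.59.0)


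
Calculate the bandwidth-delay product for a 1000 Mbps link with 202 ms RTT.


BDP = bandwidth * RTT
= 1000 Mbps * 202 ms
= 1000 * 1e6 * 202 / 1000 bits
= 202000000 bits
= 25250000 bytes
= 24658.2031 KB
BDP = 202000000 bits (25250000 bytes)


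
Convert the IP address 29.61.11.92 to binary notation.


29 = 00011101
61 = 00111101
11 = 00001011
92 = 01011100
Binary: 00011101.00111101.00001011.01011100


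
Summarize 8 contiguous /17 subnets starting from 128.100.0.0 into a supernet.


Original prefix: /17
Number of subnets: 8 = 2^3
New prefix = 17 - 3 = 14
Supernet: 128.100.0.0/14


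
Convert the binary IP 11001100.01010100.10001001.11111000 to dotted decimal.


11001100 = 204
01010100 = 84
10001001 = 137
11111000 = 248
IP: 204.84.137.248


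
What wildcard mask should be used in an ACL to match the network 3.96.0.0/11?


Subnet mask: 255.224.0.0
Wildcard = 255.255.255.255 - subnet mask
255 - 255 = 0
255 - 224 = 31
255 - 0 = 255
255 - 0 = 255
Wildcard: 0.31.255.255


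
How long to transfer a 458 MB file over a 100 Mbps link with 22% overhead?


Effective throughput = 100 * (1 - 22/100) = 78 Mbps
File size in Mb = 458 * 8 = 3664 Mb
Time = 3664 / 78
Time = 46.9744 seconds


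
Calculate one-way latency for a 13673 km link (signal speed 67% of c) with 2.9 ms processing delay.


Speed = 0.67 * 3e5 km/s = 201000 km/s
Propagation delay = 13673 / 201000 = 0.068 s = 68.0249 ms
Processing delay = 2.9 ms
Total one-way latency = 70.9249 ms


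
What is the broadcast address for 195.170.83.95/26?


Network: 195.170.83.64/26
Host bits = 6
Set all host bits to 1:
Broadcast: 195.170.83.127


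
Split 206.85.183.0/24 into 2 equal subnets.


New prefix = 24 + 1 = 25
Each subnet has 128 addresses
  206.85.183.0/25
  206.85.183.128/25
Subnets: 206.85.183.0/25, 206.85.183.128/25


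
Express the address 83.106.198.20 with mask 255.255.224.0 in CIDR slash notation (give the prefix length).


Binary: 11111111.11111111.11100000.00000000
Count leading 1s
Prefix: /19


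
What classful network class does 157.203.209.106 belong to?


First octet: 157
Binary: 10011101
10xxxxxx -> Class B (128-191)
Class B, default mask 255.255.0.0 (/16)


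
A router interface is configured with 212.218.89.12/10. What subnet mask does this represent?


/10 means 10 network bits, 22 host bits
Binary: 11111111110000000000000000000000
Mask: 255.192.0.0


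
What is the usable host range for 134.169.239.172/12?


Network: 134.160.0.0
Broadcast: 134.175.255.255
First usable = network + 1
Last usable = broadcast - 1
Range: 134.160.0.1 to 134.175.255.254


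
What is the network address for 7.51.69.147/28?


IP:   00000111.00110011.01000101.10010011
Mask: 11111111.11111111.11111111.11110000
AND operation:
Net:  00000111.00110011.01000101.10010000
Network: 7.51.69.144/28


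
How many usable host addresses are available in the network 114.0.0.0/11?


Host bits = 32 - 11 = 21
Total addresses = 2^21 = 2097152
Usable = total - 2 (network and broadcast)
Usable hosts: 2097150


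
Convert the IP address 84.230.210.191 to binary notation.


84 = 01010100
230 = 11100110
210 = 11010010
191 = 10111111
Binary: 01010100.11100110.11010010.10111111


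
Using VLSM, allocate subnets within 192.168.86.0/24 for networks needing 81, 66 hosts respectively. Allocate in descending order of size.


81 hosts -> /25 (126 usable): 192.168.86.0/25
66 hosts -> /25 (126 usable): 192.168.86.128/25
Allocation: 192.168.86.0/25 (81 hosts, 126 usable); 192.168.86.128/25 (66 hosts, 126 usable)


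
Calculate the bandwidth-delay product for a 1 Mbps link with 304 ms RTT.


BDP = bandwidth * RTT
= 1 Mbps * 304 ms
= 1 * 1e6 * 304 / 1000 bits
= 304000 bits
= 38000 bytes
= 37.1094 KB
BDP = 304000 bits (38000 bytes)


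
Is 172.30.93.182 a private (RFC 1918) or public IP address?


RFC 1918 private ranges:
  10.0.0.0/8 (10.0.0.0 - 10.255.255.255)
  172.16.0.0/12 (172.16.0.0 - 172.31.255.255)
  192.168.0.0/16 (192.168.0.0 - 192.168.255.255)
Private (in 172.16.0.0/12)


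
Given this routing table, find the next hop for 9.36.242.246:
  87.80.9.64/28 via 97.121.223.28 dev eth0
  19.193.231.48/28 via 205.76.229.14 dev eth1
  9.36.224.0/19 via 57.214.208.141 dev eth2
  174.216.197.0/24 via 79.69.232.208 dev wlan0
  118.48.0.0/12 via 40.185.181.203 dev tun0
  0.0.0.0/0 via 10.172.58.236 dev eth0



Longest prefix match for 9.36.242.246:
  /28 87.80.9.64: no
  /28 19.193.231.48: no
  /19 9.36.224.0: MATCH
  /24 174.216.197.0: no
  /12 118.48.0.0: no
  /0 0.0.0.0: MATCH
Selected: next-hop 57.214.208.141 via eth2 (matched /19)


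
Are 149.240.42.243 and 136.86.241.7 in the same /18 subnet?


Mask: 255.255.192.0
149.240.42.243 AND mask = 149.240.0.0
136.86.241.7 AND mask = 136.86.192.0
No, different subnets (149.240.0.0 vs 136.86.192.0)


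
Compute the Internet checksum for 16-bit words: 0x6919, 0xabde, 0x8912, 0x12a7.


Sum all words (with carry folding):
+ 0x6919 = 0x6919
+ 0xabde = 0x14f8
+ 0x8912 = 0x9e0a
+ 0x12a7 = 0xb0b1
One's complement: ~0xb0b1
Checksum = 0x4f4e


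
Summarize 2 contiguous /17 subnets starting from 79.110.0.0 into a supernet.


Original prefix: /17
Number of subnets: 2 = 2^1
New prefix = 17 - 1 = 16
Supernet: 79.110.0.0/16


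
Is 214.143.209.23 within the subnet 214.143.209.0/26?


Subnet network: 214.143.209.0
Test IP AND mask: 214.143.209.0
Yes, 214.143.209.23 is in 214.143.209.0/26


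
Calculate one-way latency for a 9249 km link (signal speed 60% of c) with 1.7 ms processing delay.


Speed = 0.6 * 3e5 km/s = 180000 km/s
Propagation delay = 9249 / 180000 = 0.0514 s = 51.3833 ms
Processing delay = 1.7 ms
Total one-way latency = 53.0833 ms


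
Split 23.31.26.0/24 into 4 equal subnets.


New prefix = 24 + 2 = 26
Each subnet has 64 addresses
  23.31.26.0/26
  23.31.26.64/26
  23.31.26.128/26
  23.31.26.192/26
Subnets: 23.31.26.0/26, 23.31.26.64/26, 23.31.26.128/26, 23.31.26.192/26


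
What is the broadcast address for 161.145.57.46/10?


Network: 161.128.0.0/10
Host bits = 22
Set all host bits to 1:
Broadcast: 161.191.255.255


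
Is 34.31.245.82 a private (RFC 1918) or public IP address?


RFC 1918 private ranges:
  10.0.0.0/8 (10.0.0.0 - 10.255.255.255)
  172.16.0.0/12 (172.16.0.0 - 172.31.255.255)
  192.168.0.0/16 (192.168.0.0 - 192.168.255.255)
Public (not in any RFC 1918 range)


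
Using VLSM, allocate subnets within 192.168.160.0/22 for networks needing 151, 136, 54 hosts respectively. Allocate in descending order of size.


151 hosts -> /24 (254 usable): 192.168.160.0/24
136 hosts -> /24 (254 usable): 192.168.161.0/24
54 hosts -> /26 (62 usable): 192.168.162.0/26
Allocation: 192.168.160.0/24 (151 hosts, 254 usable); 192.168.161.0/24 (136 hosts, 254 usable); 192.168.162.0/26 (54 hosts, 62 usable)


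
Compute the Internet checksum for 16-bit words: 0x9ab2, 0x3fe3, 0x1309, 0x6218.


Sum all words (with carry folding):
+ 0x9ab2 = 0x9ab2
+ 0x3fe3 = 0xda95
+ 0x1309 = 0xed9e
+ 0x6218 = 0x4fb7
One's complement: ~0x4fb7
Checksum = 0xb048


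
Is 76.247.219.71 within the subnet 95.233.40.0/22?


Subnet network: 95.233.40.0
Test IP AND mask: 76.247.216.0
No, 76.247.219.71 is not in 95.233.40.0/22


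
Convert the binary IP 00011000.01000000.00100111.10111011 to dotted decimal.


00011000 = 24
01000000 = 64
00100111 = 39
10111011 = 187
IP: 24.64.39.187


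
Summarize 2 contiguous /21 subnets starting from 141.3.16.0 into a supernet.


Original prefix: /21
Number of subnets: 2 = 2^1
New prefix = 21 - 1 = 20
Supernet: 141.3.16.0/20


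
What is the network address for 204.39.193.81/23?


IP:   11001100.00100111.11000001.01010001
Mask: 11111111.11111111.11111110.00000000
AND operation:
Net:  11001100.00100111.11000000.00000000
Network: 204.39.192.0/23


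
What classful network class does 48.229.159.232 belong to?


First octet: 48
Binary: 00110000
0xxxxxxx -> Class A (1-126)
Class A, default mask 255.0.0.0 (/8)


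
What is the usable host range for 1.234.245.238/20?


Network: 1.234.240.0
Broadcast: 1.234.255.255
First usable = network + 1
Last usable = broadcast - 1
Range: 1.234.240.1 to 1.234.255.254


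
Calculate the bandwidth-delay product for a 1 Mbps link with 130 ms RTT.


BDP = bandwidth * RTT
= 1 Mbps * 130 ms
= 1 * 1e6 * 130 / 1000 bits
= 130000 bits
= 16250 bytes
= 15.8691 KB
BDP = 130000 bits (16250 bytes)


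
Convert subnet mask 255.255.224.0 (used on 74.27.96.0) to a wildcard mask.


Subnet mask: 255.255.224.0
Wildcard = 255.255.255.255 - subnet mask
255 - 255 = 0
255 - 255 = 0
255 - 224 = 31
255 - 0 = 255
Wildcard: 0.0.31.255


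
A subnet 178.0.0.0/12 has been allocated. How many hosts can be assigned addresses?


Host bits = 32 - 12 = 20
Total addresses = 2^20 = 1048576
Usable = total - 2 (network and broadcast)
Usable hosts: 1048574


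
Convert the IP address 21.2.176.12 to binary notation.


21 = 00010101
2 = 00000010
176 = 10110000
12 = 00001100
Binary: 00010101.00000010.10110000.00001100


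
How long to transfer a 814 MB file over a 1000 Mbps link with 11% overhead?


Effective throughput = 1000 * (1 - 11/100) = 890 Mbps
File size in Mb = 814 * 8 = 6512 Mb
Time = 6512 / 890
Time = 7.3169 seconds


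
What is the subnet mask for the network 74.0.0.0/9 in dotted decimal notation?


/9 means 9 network bits, 23 host bits
Binary: 11111111100000000000000000000000
Mask: 255.128.0.0


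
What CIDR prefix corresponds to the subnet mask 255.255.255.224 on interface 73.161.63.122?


Binary: 11111111.11111111.11111111.11100000
Count leading 1s
Prefix: /27


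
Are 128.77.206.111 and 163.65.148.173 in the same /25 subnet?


Mask: 255.255.255.128
128.77.206.111 AND mask = 128.77.206.0
163.65.148.173 AND mask = 163.65.148.128
No, different subnets (128.77.206.0 vs 163.65.148.128)


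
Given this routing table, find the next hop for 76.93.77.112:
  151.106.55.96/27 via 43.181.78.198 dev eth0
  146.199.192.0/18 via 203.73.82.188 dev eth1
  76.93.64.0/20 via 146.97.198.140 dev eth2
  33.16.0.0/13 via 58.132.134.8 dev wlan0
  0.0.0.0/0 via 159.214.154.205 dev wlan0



Longest prefix match for 76.93.77.112:
  /27 151.106.55.96: no
  /18 146.199.192.0: no
  /20 76.93.64.0: MATCH
  /13 33.16.0.0: no
  /0 0.0.0.0: MATCH
Selected: next-hop 146.97.198.140 via eth2 (matched /20)


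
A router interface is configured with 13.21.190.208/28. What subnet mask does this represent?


/28 means 28 network bits, 4 host bits
Binary: 11111111111111111111111111110000
Mask: 255.255.255.240


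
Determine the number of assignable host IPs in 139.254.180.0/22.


Host bits = 32 - 22 = 10
Total addresses = 2^10 = 1024
Usable = total - 2 (network and broadcast)
Usable hosts: 1022


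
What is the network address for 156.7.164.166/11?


IP:   10011100.00000111.10100100.10100110
Mask: 11111111.11100000.00000000.00000000
AND operation:
Net:  10011100.00000000.00000000.00000000
Network: 156.0.0.0/11


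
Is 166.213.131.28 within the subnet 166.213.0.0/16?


Subnet network: 166.213.0.0
Test IP AND mask: 166.213.0.0
Yes, 166.213.131.28 is in 166.213.0.0/16


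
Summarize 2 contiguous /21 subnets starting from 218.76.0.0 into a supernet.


Original prefix: /21
Number of subnets: 2 = 2^1
New prefix = 21 - 1 = 20
Supernet: 218.76.0.0/20


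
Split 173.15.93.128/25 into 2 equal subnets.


New prefix = 25 + 1 = 26
Each subnet has 64 addresses
  173.15.93.128/26
  173.15.93.192/26
Subnets: 173.15.93.128/26, 173.15.93.192/26


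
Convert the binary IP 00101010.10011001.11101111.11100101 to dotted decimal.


00101010 = 42
10011001 = 153
11101111 = 239
11100101 = 229
IP: 42.153.239.229


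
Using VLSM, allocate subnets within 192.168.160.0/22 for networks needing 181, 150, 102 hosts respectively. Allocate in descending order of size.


181 hosts -> /24 (254 usable): 192.168.160.0/24
150 hosts -> /24 (254 usable): 192.168.161.0/24
102 hosts -> /25 (126 usable): 192.168.162.0/25
Allocation: 192.168.160.0/24 (181 hosts, 254 usable); 192.168.161.0/24 (150 hosts, 254 usable); 192.168.162.0/25 (102 hosts, 126 usable)


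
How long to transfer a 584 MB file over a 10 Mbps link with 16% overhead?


Effective throughput = 10 * (1 - 16/100) = 8.4 Mbps
File size in Mb = 584 * 8 = 4672 Mb
Time = 4672 / 8.4
Time = 556.1905 seconds


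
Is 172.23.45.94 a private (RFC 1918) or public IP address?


RFC 1918 private ranges:
  10.0.0.0/8 (10.0.0.0 - 10.255.255.255)
  172.16.0.0/12 (172.16.0.0 - 172.31.255.255)
  192.168.0.0/16 (192.168.0.0 - 192.168.255.255)
Private (in 172.16.0.0/12)


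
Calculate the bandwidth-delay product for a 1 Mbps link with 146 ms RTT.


BDP = bandwidth * RTT
= 1 Mbps * 146 ms
= 1 * 1e6 * 146 / 1000 bits
= 146000 bits
= 18250 bytes
= 17.8223 KB
BDP = 146000 bits (18250 bytes)


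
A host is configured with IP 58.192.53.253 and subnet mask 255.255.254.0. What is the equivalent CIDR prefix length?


Binary: 11111111.11111111.11111110.00000000
Count leading 1s
Prefix: /23


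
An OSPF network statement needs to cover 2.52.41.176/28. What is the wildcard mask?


Subnet mask: 255.255.255.240
Wildcard = 255.255.255.255 - subnet mask
255 - 255 = 0
255 - 255 = 0
255 - 255 = 0
255 - 240 = 15
Wildcard: 0.0.0.15


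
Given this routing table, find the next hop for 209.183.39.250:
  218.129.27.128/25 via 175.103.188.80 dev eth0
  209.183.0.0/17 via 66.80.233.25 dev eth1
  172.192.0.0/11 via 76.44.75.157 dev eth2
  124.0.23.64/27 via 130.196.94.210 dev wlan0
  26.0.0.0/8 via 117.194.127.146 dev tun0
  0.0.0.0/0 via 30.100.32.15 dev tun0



Longest prefix match for 209.183.39.250:
  /25 218.129.27.128: no
  /17 209.183.0.0: MATCH
  /11 172.192.0.0: no
  /27 124.0.23.64: no
  /8 26.0.0.0: no
  /0 0.0.0.0: MATCH
Selected: next-hop 66.80.233.25 via eth1 (matched /17)


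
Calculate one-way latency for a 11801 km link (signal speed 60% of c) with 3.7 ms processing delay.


Speed = 0.6 * 3e5 km/s = 180000 km/s
Propagation delay = 11801 / 180000 = 0.0656 s = 65.5611 ms
Processing delay = 3.7 ms
Total one-way latency = 69.2611 ms


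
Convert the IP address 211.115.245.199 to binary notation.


211 = 11010011
115 = 01110011
245 = 11110101
199 = 11000111
Binary: 11010011.01110011.11110101.11000111


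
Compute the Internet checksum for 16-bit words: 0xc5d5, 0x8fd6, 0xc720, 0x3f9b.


Sum all words (with carry folding):
+ 0xc5d5 = 0xc5d5
+ 0x8fd6 = 0x55ac
+ 0xc720 = 0x1ccd
+ 0x3f9b = 0x5c68
One's complement: ~0x5c68
Checksum = 0xa397


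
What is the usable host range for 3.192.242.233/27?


Network: 3.192.242.224
Broadcast: 3.192.242.255
First usable = network + 1
Last usable = broadcast - 1
Range: 3.192.242.225 to 3.192.242.254


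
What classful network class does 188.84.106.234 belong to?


First octet: 188
Binary: 10111100
10xxxxxx -> Class B (128-191)
Class B, default mask 255.255.0.0 (/16)


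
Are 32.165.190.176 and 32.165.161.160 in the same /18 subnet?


Mask: 255.255.192.0
32.165.190.176 AND mask = 32.165.128.0
32.165.161.160 AND mask = 32.165.128.0
Yes, same subnet (32.165.128.0)
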